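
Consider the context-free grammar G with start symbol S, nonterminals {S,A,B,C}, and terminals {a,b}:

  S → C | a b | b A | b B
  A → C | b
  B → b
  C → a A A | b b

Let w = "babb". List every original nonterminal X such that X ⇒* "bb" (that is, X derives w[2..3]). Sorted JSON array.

Convert to CNF:
  S -> T0 T1 | T0 X4 | T1 A | T1 B | T1 T1
  A -> T0 X2 | T1 T1 | b
  B -> b
  C -> T0 X3 | T1 T1
  T0 -> a
  T1 -> b
  X2 -> A A
  X3 -> A A
  X4 -> A A

CYK fill — only the sub-triangle for w[2..3]:
  T[2,2] 'b' = {A,B,T1}  orig:{A,B}
  T[3,3] 'b' = {A,B,T1}  orig:{A,B}
  T[2,3] 'bb' = {A,C,S,X2,X3,X4}  orig:{A,C,S}

Original NTs in T[2,3] deriving "bb": ["A", "C", "S"]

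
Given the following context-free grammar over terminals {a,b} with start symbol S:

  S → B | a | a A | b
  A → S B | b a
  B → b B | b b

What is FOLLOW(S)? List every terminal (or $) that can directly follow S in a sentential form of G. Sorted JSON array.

FIRST iteration:
iter 1:
  A via A→b a: +{b}
  B via B→b B: +{b}
  S via S→B: +{b}
  S via S→a: +{a}
  FIRST(S)={a,b}  FIRST(A)={b}  FIRST(B)={b}
iter 2:
  A via A→S B: +{a}
  FIRST(S)={a,b}  FIRST(A)={a,b}  FIRST(B)={b}
iter 3: — fixpoint
  FIRST(S)={a,b}  FIRST(A)={a,b}  FIRST(B)={b}

Compute FOLLOW by fixpoint:
initialize: $ ∈ FOLLOW(S)
round 1:
  A→S B: FOLLOW(S) ⊇ FIRST(B) = {b}; new: +{b}
  S→B: FOLLOW(B) ⊇ FOLLOW(S) ⊇ {$,b}; new: +{$,b}
  S→a A: FOLLOW(A) ⊇ FOLLOW(S) ⊇ {$,b}; new: +{$,b}
  FOLLOW(S)={$,b}  FOLLOW(A)={$,b}  FOLLOW(B)={$,b}
round 2: (stable)
  FOLLOW(S)={$,b}  FOLLOW(A)={$,b}  FOLLOW(B)={$,b}

FOLLOW(S) = ["$", "b"]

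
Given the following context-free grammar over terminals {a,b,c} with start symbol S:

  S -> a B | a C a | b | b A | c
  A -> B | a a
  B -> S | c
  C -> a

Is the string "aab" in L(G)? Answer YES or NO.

Convert to CNF:
  S -> T0 B | T0 X4 | T1 A | b | c
  A -> T0 B | T0 T0 | T0 X2 | T1 A | b | c
  B -> T0 B | T0 X3 | T1 A | b | c
  C -> a
  T0 -> a
  T1 -> b
  X2 -> C T0
  X3 -> C T0
  X4 -> C T0

Fill CYK table bottom-up:
  T[0,0] 'a' = {C,T0}  orig:{C}
  T[1,1] 'a' = {C,T0}  orig:{C}
  T[2,2] 'b' = {A,B,S,T1}  orig:{A,B,S}
  T[0,1] 'aa' = {A,X2,X3,X4}  orig:{A}
  T[1,2] 'ab' = {A,B,S}
  T[0,2] 'aab' = {A,B,S}

S ∈ T[0,2] ⇒ YES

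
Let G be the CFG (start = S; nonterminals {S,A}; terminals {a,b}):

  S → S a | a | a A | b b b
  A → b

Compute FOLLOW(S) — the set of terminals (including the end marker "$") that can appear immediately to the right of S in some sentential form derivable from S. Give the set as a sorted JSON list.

FIRST iteration:
pass 1:
  A via A→b: +{b}
  S via S→a: +{a}
  S via S→b b b: +{b}
  FIRST(S)={a,b}  FIRST(A)={b}
pass 2: done
  FIRST(S)={a,b}  FIRST(A)={b}

Compute FOLLOW by fixpoint:
initialize: $ ∈ FOLLOW(S)
round 1:
  S→S a: FOLLOW(S) ⊇ FIRST(a) = {a}; new: +{a}
  S→a A: FOLLOW(A) ⊇ FOLLOW(S) ⊇ {$,a}; new: +{$,a}
  FOLLOW(S)={$,a}  FOLLOW(A)={$,a}
round 2: (no change)
  FOLLOW(S)={$,a}  FOLLOW(A)={$,a}

FOLLOW(S) = ["$", "a"]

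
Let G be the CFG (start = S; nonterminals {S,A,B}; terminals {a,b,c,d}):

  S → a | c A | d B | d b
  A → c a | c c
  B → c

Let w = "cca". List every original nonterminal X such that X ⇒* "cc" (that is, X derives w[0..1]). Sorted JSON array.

CNF form of G:
  S -> T0 A | T2 B | T2 T3 | a
  A -> T0 T0 | T0 T1
  B -> c
  T0 -> c
  T1 -> a
  T2 -> d
  T3 -> b

Fill CYK table bottom-up — only the sub-triangle for w[0..1]:
  [0..0]={B,T0}  "c"  orig:{B}
  [1..1]={B,T0}  "c"  orig:{B}
  [0..1]={A}  "cc"

Original NTs in T[0,1] deriving "cc": ["A"]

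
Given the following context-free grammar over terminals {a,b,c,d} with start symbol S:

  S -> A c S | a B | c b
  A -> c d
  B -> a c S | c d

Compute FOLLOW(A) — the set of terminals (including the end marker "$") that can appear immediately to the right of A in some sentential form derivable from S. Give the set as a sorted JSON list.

Compute FIRST by fixpoint:
round 1:
  A via A→c d: +{c}
  B via B→a c S: +{a}
  B via B→c d: +{c}
  S via S→A c S: +{c}
  S via S→a B: +{a}
  FIRST[S]={a,c}  FIRST[A]={c}  FIRST[B]={a,c}
round 2: (stable)
  FIRST[S]={a,c}  FIRST[A]={c}  FIRST[B]={a,c}

FOLLOW iteration:
initialize: $ ∈ FOLLOW(S)
pass 1:
  S→A c S: FOLLOW(A) ⊇ FIRST(c) = {c}; new: +{c}
  S→a B: FOLLOW(B) ⊇ FOLLOW(S) ⊇ {$}; new: +{$}
  FOLLOW(S)={$}  FOLLOW(A)={c}  FOLLOW(B)={$}
pass 2: — fixpoint
  FOLLOW(S)={$}  FOLLOW(A)={c}  FOLLOW(B)={$}

FOLLOW(A) = ["c"]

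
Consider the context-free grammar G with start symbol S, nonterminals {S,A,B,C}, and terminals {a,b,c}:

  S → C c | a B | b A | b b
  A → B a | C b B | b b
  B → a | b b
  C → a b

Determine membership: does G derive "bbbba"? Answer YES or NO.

Convert to CNF:
  S -> C T2 | T0 B | T1 A | T1 T1
  A -> B T0 | C X3 | T1 T1
  B -> T1 T1 | a
  C -> T0 T1
  T0 -> a
  T1 -> b
  T2 -> c
  X3 -> T1 B

CYK fill:
  [0..0]={T1}  "b"  orig:{}
  [1..1]={T1}  "b"  orig:{}
  [2..2]={T1}  "b"  orig:{}
  [3..3]={T1}  "b"  orig:{}
  [4..4]={B,T0}  "a"  orig:{B}
  [0..1]={A,B,S}  "bb"
  [1..2]={A,B,S}  "bb"
  [2..3]={A,B,S}  "bb"
  [3..4]={X3}  "ba"  orig:{}
  [0..2]={S,X3}  "bbb"  orig:{S}
  [1..3]={S,X3}  "bbb"  orig:{S}
  [2..4]={A}  "bba"
  [0..3]=∅  "bbbb"
  [1..4]={S}  "bbba"
  [0..4]=∅  "bbbba"

S ∉ T[0,4] ⇒ NO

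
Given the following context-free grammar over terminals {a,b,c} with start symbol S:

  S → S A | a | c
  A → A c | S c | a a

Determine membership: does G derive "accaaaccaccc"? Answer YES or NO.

CNF form of G:
  S -> S A | a | c
  A -> A T0 | S T0 | T1 T1
  T0 -> c
  T1 -> a

CYK fill:
  cell(0,0) a: {S,T1}  orig:{S}
  cell(1,1) c: {S,T0}  orig:{S}
  cell(2,2) c: {S,T0}  orig:{S}
  cell(3,3) a: {S,T1}  orig:{S}
  cell(4,4) a: {S,T1}  orig:{S}
  cell(5,5) a: {S,T1}  orig:{S}
  cell(6,6) c: {S,T0}  orig:{S}
  cell(7,7) c: {S,T0}  orig:{S}
  cell(8,8) a: {S,T1}  orig:{S}
  cell(9,9) c: {S,T0}  orig:{S}
  cell(10,10) c: {S,T0}  orig:{S}
  cell(11,11) c: {S,T0}  orig:{S}
  cell(0,1) ac: {A}
  cell(1,2) cc: {A}
  cell(2,3) ca: ∅
  cell(3,4) aa: {A}
  cell(4,5) aa: {A}
  cell(5,6) ac: {A}
  cell(6,7) cc: {A}
  cell(7,8) ca: ∅
  cell(8,9) ac: {A}
  cell(9,10) cc: {A}
  cell(10,11) cc: {A}
  cell(0,2) acc: {A,S}
  cell(1,3) cca: ∅
  cell(2,4) caa: {S}
  cell(3,5) aaa: {S}
  cell(4,6) aac: {A,S}
  cell(5,7) acc: {A,S}
  cell(6,8) cca: ∅
  cell(7,9) cac: {S}
  cell(8,10) acc: {A,S}
  cell(9,11) ccc: {A,S}
  cell(0,3) acca: ∅
  cell(1,4) ccaa: ∅
  cell(2,5) caaa: ∅
  cell(3,6) aaac: {A,S}
  cell(4,7) aacc: {A,S}
  cell(5,8) acca: ∅
  cell(6,9) ccac: ∅
  cell(7,10) cacc: {A,S}
  cell(8,11) accc: {A,S}
  cell(0,4) accaa: {S}
  cell(1,5) ccaaa: ∅
  cell(2,6) caaac: {S}
  cell(3,7) aaacc: {A,S}
  cell(4,8) aacca: ∅
  cell(5,9) accac: {S}
  cell(6,10) ccacc: {S}
  cell(7,11) caccc: {A,S}
  cell(0,5) accaaa: ∅
  cell(1,6) ccaaac: ∅
  cell(2,7) caaacc: {A,S}
  cell(3,8) aaacca: ∅
  cell(4,9) aaccac: {S}
  cell(5,10) accacc: {A,S}
  cell(6,11) ccaccc: {A,S}
  cell(0,6) accaaac: {S}
  cell(1,7) ccaaacc: {S}
  cell(2,8) caaacca: ∅
  cell(3,9) aaaccac: {S}
  cell(4,10) aaccacc: {A,S}
  cell(5,11) accaccc: {A,S}
  cell(0,7) accaaacc: {A,S}
  cell(1,8) ccaaacca: ∅
  cell(2,9) caaaccac: {S}
  cell(3,10) aaaccacc: {A,S}
  cell(4,11) aaccaccc: {A,S}
  cell(0,8) accaaacca: ∅
  cell(1,9) ccaaaccac: {S}
  cell(2,10) caaaccacc: {A,S}
  cell(3,11) aaaccaccc: {A,S}
  cell(0,9) accaaaccac: {S}
  cell(1,10) ccaaaccacc: {A,S}
  cell(2,11) caaaccaccc: {A,S}
  cell(0,10) accaaaccacc: {A,S}
  cell(1,11) ccaaaccaccc: {A,S}
  cell(0,11) accaaaccaccc: {A,S}

S ∈ T[0,11] ⇒ YES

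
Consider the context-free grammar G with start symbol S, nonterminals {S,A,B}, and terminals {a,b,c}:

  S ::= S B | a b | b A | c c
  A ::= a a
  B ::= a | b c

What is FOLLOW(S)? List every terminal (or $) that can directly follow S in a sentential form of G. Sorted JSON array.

FIRST iteration:
round 1:
  A via A→a a: +{a}
  B via B→a: +{a}
  B via B→b c: +{b}
  S via S→a b: +{a}
  S via S→b A: +{b}
  S via S→c c: +{c}
  FIRST[S]={a,b,c}  FIRST[A]={a}  FIRST[B]={a,b}
round 2: (no change)
  FIRST[S]={a,b,c}  FIRST[A]={a}  FIRST[B]={a,b}

FOLLOW iteration:
initialize: $ ∈ FOLLOW(S)
round 1:
  S→S B: FOLLOW(S) ⊇ FIRST(B) = {a,b}; new: +{a,b}
  S→S B: FOLLOW(B) ⊇ FOLLOW(S) ⊇ {$,a,b}; new: +{$,a,b}
  S→b A: FOLLOW(A) ⊇ FOLLOW(S) ⊇ {$,a,b}; new: +{$,a,b}
  FOLLOW[S]={$,a,b}  FOLLOW[A]={$,a,b}  FOLLOW[B]={$,a,b}
round 2: — fixpoint
  FOLLOW[S]={$,a,b}  FOLLOW[A]={$,a,b}  FOLLOW[B]={$,a,b}

FOLLOW(S) = ["$", "a", "b"]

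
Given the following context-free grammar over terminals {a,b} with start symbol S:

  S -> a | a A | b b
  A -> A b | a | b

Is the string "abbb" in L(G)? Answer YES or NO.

Convert to CNF:
  S -> T0 T0 | T1 A | a
  A -> A T0 | a | b
  T0 -> b
  T1 -> a

CYK fill:
  T[0,0] 'a' = {A,S,T1}  orig:{A,S}
  T[1,1] 'b' = {A,T0}  orig:{A}
  T[2,2] 'b' = {A,T0}  orig:{A}
  T[3,3] 'b' = {A,T0}  orig:{A}
  T[0,1] 'ab' = {A,S}
  T[1,2] 'bb' = {A,S}
  T[2,3] 'bb' = {A,S}
  T[0,2] 'abb' = {A,S}
  T[1,3] 'bbb' = {A}
  T[0,3] 'abbb' = {A,S}

S ∈ T[0,3] ⇒ YES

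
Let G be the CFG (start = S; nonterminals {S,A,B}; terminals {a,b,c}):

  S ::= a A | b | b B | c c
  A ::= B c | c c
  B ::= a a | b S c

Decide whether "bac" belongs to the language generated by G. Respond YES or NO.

CNF form of G:
  S -> T0 T0 | T1 A | T2 B | b
  A -> B T0 | T0 T0
  B -> T1 T1 | T2 X3
  T0 -> c
  T1 -> a
  T2 -> b
  X3 -> S T0

CYK fill:
  cell(0,0) b: {S,T2}  orig:{S}
  cell(1,1) a: {T1}  orig:{}
  cell(2,2) c: {T0}  orig:{}
  cell(0,1) ba: ∅
  cell(1,2) ac: ∅
  cell(0,2) bac: ∅

S ∉ T[0,2] ⇒ NO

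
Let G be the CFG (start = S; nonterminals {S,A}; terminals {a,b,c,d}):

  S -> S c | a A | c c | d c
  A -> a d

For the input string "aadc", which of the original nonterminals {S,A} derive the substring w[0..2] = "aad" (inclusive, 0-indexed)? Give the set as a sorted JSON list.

CNF form of G:
  S -> S T2 | T0 A | T1 T2 | T2 T2
  A -> T0 T1
  T0 -> a
  T1 -> d
  T2 -> c

CYK table (by increasing span) — only the sub-triangle for w[0..2]:
  T[0,0] 'a' = {T0}  orig:{}
  T[1,1] 'a' = {T0}  orig:{}
  T[2,2] 'd' = {T1}  orig:{}
  T[0,1] 'aa' = ∅
  T[1,2] 'ad' = {A}
  T[0,2] 'aad' = {S}

Original NTs in T[0,2] deriving "aad": ["S"]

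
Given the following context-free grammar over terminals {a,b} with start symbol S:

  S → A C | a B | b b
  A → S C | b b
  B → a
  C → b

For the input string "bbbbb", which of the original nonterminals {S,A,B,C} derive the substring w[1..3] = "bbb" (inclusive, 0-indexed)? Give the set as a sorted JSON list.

Convert to CNF:
  S -> A C | T0 T0 | T1 B
  A -> S C | T0 T0
  B -> a
  C -> b
  T0 -> b
  T1 -> a

CYK fill (cells [i..j] with 1 ≤ i ≤ j ≤ 3 only):
  [1..1]={C,T0}  "b"  orig:{C}
  [2..2]={C,T0}  "b"  orig:{C}
  [3..3]={C,T0}  "b"  orig:{C}
  [1..2]={A,S}  "bb"
  [2..3]={A,S}  "bb"
  [1..3]={A,S}  "bbb"

Original NTs in T[1,3] deriving "bbb": ["A", "S"]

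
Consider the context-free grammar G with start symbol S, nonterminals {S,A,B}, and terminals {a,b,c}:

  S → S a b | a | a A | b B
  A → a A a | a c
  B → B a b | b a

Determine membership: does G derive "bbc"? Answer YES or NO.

CNF form of G:
  S -> S X5 | T0 A | T2 B | a
  A -> T0 T1 | T0 X3
  B -> B X4 | T2 T0
  T0 -> a
  T1 -> c
  T2 -> b
  X3 -> A T0
  X4 -> T0 T2
  X5 -> T0 T2

CYK table (by increasing span):
  [0..0]={T2}  "b"  orig:{}
  [1..1]={T2}  "b"  orig:{}
  [2..2]={T1}  "c"  orig:{}
  [0..1]=∅  "bb"
  [1..2]=∅  "bc"
  [0..2]=∅  "bbc"

S ∉ T[0,2] ⇒ NO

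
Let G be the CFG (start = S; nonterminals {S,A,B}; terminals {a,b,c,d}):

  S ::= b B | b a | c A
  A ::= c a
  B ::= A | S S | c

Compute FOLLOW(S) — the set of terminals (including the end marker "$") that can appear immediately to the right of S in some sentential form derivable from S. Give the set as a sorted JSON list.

FIRST sets, iterate to fixpoint:
iter 1:
  A via A→c a: +{c}
  B via B→A: +{c}
  S via S→b B: +{b}
  S via S→c A: +{c}
  FIRST(S)={b,c}  FIRST(A)={c}  FIRST(B)={c}
iter 2:
  B via B→S S: +{b}
  FIRST(S)={b,c}  FIRST(A)={c}  FIRST(B)={b,c}
iter 3: done
  FIRST(S)={b,c}  FIRST(A)={c}  FIRST(B)={b,c}

FOLLOW sets:
FOLLOW(S) := {$}
[1]
  B→S S: FOLLOW(S) ⊇ FIRST(S) = {b,c}; new: +{b,c}
  S→b B: FOLLOW(B) ⊇ FOLLOW(S) ⊇ {$,b,c}; new: +{$,b,c}
  S→c A: FOLLOW(A) ⊇ FOLLOW(S) ⊇ {$,b,c}; new: +{$,b,c}
  FOLLOW(S)={$,b,c}  FOLLOW(A)={$,b,c}  FOLLOW(B)={$,b,c}
[2] — fixpoint
  FOLLOW(S)={$,b,c}  FOLLOW(A)={$,b,c}  FOLLOW(B)={$,b,c}

FOLLOW(S) = ["$", "b", "c"]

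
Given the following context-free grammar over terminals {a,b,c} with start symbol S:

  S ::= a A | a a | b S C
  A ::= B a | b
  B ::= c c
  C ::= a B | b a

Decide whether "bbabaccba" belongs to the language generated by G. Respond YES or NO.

Convert to CNF:
  S -> T0 A | T0 T0 | T2 X3
  A -> B T0 | b
  B -> T1 T1
  C -> T0 B | T2 T0
  T0 -> a
  T1 -> c
  T2 -> b
  X3 -> S C

Fill CYK table bottom-up:
  [0..0]={A,T2}  "b"  orig:{A}
  [1..1]={A,T2}  "b"  orig:{A}
  [2..2]={T0}  "a"  orig:{}
  [3..3]={A,T2}  "b"  orig:{A}
  [4..4]={T0}  "a"  orig:{}
  [5..5]={T1}  "c"  orig:{}
  [6..6]={T1}  "c"  orig:{}
  [7..7]={A,T2}  "b"  orig:{A}
  [8..8]={T0}  "a"  orig:{}
  [0..1]=∅  "bb"
  [1..2]={C}  "ba"
  [2..3]={S}  "ab"
  [3..4]={C}  "ba"
  [4..5]=∅  "ac"
  [5..6]={B}  "cc"
  [6..7]=∅  "cb"
  [7..8]={C}  "ba"
  [0..2]=∅  "bba"
  [1..3]=∅  "bab"
  [2..4]=∅  "aba"
  [3..5]=∅  "bac"
  [4..6]={C}  "acc"
  [5..7]=∅  "ccb"
  [6..8]=∅  "cba"
  [0..3]=∅  "bbab"
  [1..4]=∅  "baba"
  [2..5]=∅  "abac"
  [3..6]=∅  "bacc"
  [4..7]=∅  "accb"
  [5..8]=∅  "ccba"
  [0..4]=∅  "bbaba"
  [1..5]=∅  "babac"
  [2..6]={X3}  "abacc"  orig:{}
  [3..7]=∅  "baccb"
  [4..8]=∅  "accba"
  [0..5]=∅  "bbabac"
  [1..6]={S}  "babacc"
  [2..7]=∅  "abaccb"
  [3..8]=∅  "baccba"
  [0..6]=∅  "bbabacc"
  [1..7]=∅  "babaccb"
  [2..8]=∅  "abaccba"
  [0..7]=∅  "bbabaccb"
  [1..8]={X3}  "babaccba"  orig:{}
  [0..8]={S}  "bbabaccba"

S ∈ T[0,8] ⇒ YES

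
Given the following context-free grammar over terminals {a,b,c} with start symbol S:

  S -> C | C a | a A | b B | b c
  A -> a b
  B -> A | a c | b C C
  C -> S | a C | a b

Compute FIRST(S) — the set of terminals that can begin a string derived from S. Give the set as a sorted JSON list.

FIRST sets, iterate to fixpoint:
round 1:
  A via A→a b: +{a}
  B via B→A: +{a}
  B via B→b C C: +{b}
  C via C→a C: +{a}
  S via S→C: +{a}
  S via S→b B: +{b}
  FIRST(S)={a,b}  FIRST(A)={a}  FIRST(B)={a,b}  FIRST(C)={a}
round 2:
  C via C→S: +{b}
  FIRST(S)={a,b}  FIRST(A)={a}  FIRST(B)={a,b}  FIRST(C)={a,b}
round 3: (stable)
  FIRST(S)={a,b}  FIRST(A)={a}  FIRST(B)={a,b}  FIRST(C)={a,b}

FIRST(S) = ["a", "b"]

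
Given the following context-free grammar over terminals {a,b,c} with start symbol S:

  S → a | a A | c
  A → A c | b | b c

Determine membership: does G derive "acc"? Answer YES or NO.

CNF form of G:
  S -> T2 A | a | c
  A -> A T0 | T1 T0 | b
  T0 -> c
  T1 -> b
  T2 -> a

Fill CYK table bottom-up:
  cell(0,0) a: {S,T2}  orig:{S}
  cell(1,1) c: {S,T0}  orig:{S}
  cell(2,2) c: {S,T0}  orig:{S}
  cell(0,1) ac: ∅
  cell(1,2) cc: ∅
  cell(0,2) acc: ∅

S ∉ T[0,2] ⇒ NO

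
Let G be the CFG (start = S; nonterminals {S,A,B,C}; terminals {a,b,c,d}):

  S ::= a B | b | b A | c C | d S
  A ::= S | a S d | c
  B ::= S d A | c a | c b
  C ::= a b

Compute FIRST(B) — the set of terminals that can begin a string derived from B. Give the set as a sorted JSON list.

FIRST sets, iterate to fixpoint:
round 1:
  A via A→a S d: +{a}
  A via A→c: +{c}
  B via B→c a: +{c}
  C via C→a b: +{a}
  S via S→a B: +{a}
  S via S→b: +{b}
  S via S→c C: +{c}
  S via S→d S: +{d}
  FIRST(S)={a,b,c,d}  FIRST(A)={a,c}  FIRST(B)={c}  FIRST(C)={a}
round 2:
  A via A→S: +{b,d}
  B via B→S d A: +{a,b,d}
  FIRST(S)={a,b,c,d}  FIRST(A)={a,b,c,d}  FIRST(B)={a,b,c,d}  FIRST(C)={a}
round 3: done
  FIRST(S)={a,b,c,d}  FIRST(A)={a,b,c,d}  FIRST(B)={a,b,c,d}  FIRST(C)={a}

FIRST(B) = ["a", "b", "c", "d"]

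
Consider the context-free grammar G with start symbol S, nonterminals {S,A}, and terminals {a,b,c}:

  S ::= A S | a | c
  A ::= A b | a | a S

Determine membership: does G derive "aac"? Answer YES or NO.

CNF form of G:
  S -> A S | a | c
  A -> A T0 | T1 S | a
  T0 -> b
  T1 -> a

CYK table (by increasing span):
  [0..0]={A,S,T1}  "a"  orig:{A,S}
  [1..1]={A,S,T1}  "a"  orig:{A,S}
  [2..2]={S}  "c"
  [0..1]={A,S}  "aa"
  [1..2]={A,S}  "ac"
  [0..2]={A,S}  "aac"

S ∈ T[0,2] ⇒ YES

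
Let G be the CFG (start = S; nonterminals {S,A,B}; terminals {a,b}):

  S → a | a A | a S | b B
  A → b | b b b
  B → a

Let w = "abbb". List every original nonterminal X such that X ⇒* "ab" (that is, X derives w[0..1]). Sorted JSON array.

Convert to CNF:
  S -> T0 B | T1 A | T1 S | a
  A -> T0 X2 | b
  B -> a
  T0 -> b
  T1 -> a
  X2 -> T0 T0

CYK fill, restricted to cells inside w[0..1]:
  [0..0]={B,S,T1}  "a"  orig:{B,S}
  [1..1]={A,T0}  "b"  orig:{A}
  [0..1]={S}  "ab"

Original NTs in T[0,1] deriving "ab": ["S"]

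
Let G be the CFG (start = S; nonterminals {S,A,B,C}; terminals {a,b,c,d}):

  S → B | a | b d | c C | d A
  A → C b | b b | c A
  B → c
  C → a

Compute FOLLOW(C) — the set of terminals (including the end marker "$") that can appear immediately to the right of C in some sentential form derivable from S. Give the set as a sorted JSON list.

Compute FIRST by fixpoint:
[1]
  A via A→b b: +{b}
  A via A→c A: +{c}
  B via B→c: +{c}
  C via C→a: +{a}
  S via S→B: +{c}
  S via S→a: +{a}
  S via S→b d: +{b}
  S via S→d A: +{d}
  FIRST[S]={a,b,c,d}  FIRST[A]={b,c}  FIRST[B]={c}  FIRST[C]={a}
[2]
  A via A→C b: +{a}
  FIRST[S]={a,b,c,d}  FIRST[A]={a,b,c}  FIRST[B]={c}  FIRST[C]={a}
[3] (no change)
  FIRST[S]={a,b,c,d}  FIRST[A]={a,b,c}  FIRST[B]={c}  FIRST[C]={a}

FOLLOW iteration:
initialize: $ ∈ FOLLOW(S)
round 1:
  A→C b: FOLLOW(C) ⊇ FIRST(b) = {b}; new: +{b}
  S→B: FOLLOW(B) ⊇ FOLLOW(S) ⊇ {$}; new: +{$}
  S→c C: FOLLOW(C) ⊇ FOLLOW(S) ⊇ {$}; new: +{$}
  S→d A: FOLLOW(A) ⊇ FOLLOW(S) ⊇ {$}; new: +{$}
  FOLLOW[S]={$}  FOLLOW[A]={$}  FOLLOW[B]={$}  FOLLOW[C]={$,b}
round 2: (no change)
  FOLLOW[S]={$}  FOLLOW[A]={$}  FOLLOW[B]={$}  FOLLOW[C]={$,b}

FOLLOW(C) = ["$", "b"]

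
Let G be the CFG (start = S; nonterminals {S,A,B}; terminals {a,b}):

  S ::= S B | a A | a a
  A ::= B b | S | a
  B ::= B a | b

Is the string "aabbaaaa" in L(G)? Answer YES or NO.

Convert to CNF:
  S -> S B | T1 A | T1 T1
  A -> B T0 | S B | T1 A | T1 T1 | a
  B -> B T1 | b
  T0 -> b
  T1 -> a

Fill CYK table bottom-up:
  cell(0,0) a: {A,T1}  orig:{A}
  cell(1,1) a: {A,T1}  orig:{A}
  cell(2,2) b: {B,T0}  orig:{B}
  cell(3,3) b: {B,T0}  orig:{B}
  cell(4,4) a: {A,T1}  orig:{A}
  cell(5,5) a: {A,T1}  orig:{A}
  cell(6,6) a: {A,T1}  orig:{A}
  cell(7,7) a: {A,T1}  orig:{A}
  cell(0,1) aa: {A,S}
  cell(1,2) ab: ∅
  cell(2,3) bb: {A}
  cell(3,4) ba: {B}
  cell(4,5) aa: {A,S}
  cell(5,6) aa: {A,S}
  cell(6,7) aa: {A,S}
  cell(0,2) aab: {A,S}
  cell(1,3) abb: {A,S}
  cell(2,4) bba: ∅
  cell(3,5) baa: {B}
  cell(4,6) aaa: {A,S}
  cell(5,7) aaa: {A,S}
  cell(0,3) aabb: {A,S}
  cell(1,4) abba: ∅
  cell(2,5) bbaa: ∅
  cell(3,6) baaa: {B}
  cell(4,7) aaaa: {A,S}
  cell(0,4) aabba: {A,S}
  cell(1,5) abbaa: ∅
  cell(2,6) bbaaa: ∅
  cell(3,7) baaaa: {B}
  cell(0,5) aabbaa: {A,S}
  cell(1,6) abbaaa: ∅
  cell(2,7) bbaaaa: ∅
  cell(0,6) aabbaaa: {A,S}
  cell(1,7) abbaaaa: ∅
  cell(0,7) aabbaaaa: {A,S}

S ∈ T[0,7] ⇒ YES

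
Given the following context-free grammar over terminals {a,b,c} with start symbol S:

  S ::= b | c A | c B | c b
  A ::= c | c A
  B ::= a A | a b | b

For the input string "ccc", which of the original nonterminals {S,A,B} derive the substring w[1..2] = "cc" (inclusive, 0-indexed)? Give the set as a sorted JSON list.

CNF form of G:
  S -> T0 A | T0 B | T0 T2 | b
  A -> T0 A | c
  B -> T1 A | T1 T2 | b
  T0 -> c
  T1 -> a
  T2 -> b

Fill CYK table bottom-up (cells [i..j] with 1 ≤ i ≤ j ≤ 2 only):
  T[1,1] 'c' = {A,T0}  orig:{A}
  T[2,2] 'c' = {A,T0}  orig:{A}
  T[1,2] 'cc' = {A,S}

Original NTs in T[1,2] deriving "cc": ["A", "S"]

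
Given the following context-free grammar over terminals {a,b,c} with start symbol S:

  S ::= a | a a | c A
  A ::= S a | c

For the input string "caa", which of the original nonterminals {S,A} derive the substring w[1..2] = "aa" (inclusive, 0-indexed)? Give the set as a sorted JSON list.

Convert to CNF:
  S -> T0 T0 | T1 A | a
  A -> S T0 | c
  T0 -> a
  T1 -> c

CYK table (by increasing span) (cells [i..j] with 1 ≤ i ≤ j ≤ 2 only):
  cell(1,1) a: {S,T0}  orig:{S}
  cell(2,2) a: {S,T0}  orig:{S}
  cell(1,2) aa: {A,S}

Original NTs in T[1,2] deriving "aa": ["A", "S"]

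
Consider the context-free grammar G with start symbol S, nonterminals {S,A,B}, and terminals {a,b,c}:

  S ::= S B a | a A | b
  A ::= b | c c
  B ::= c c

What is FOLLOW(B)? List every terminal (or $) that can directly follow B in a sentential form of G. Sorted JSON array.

Compute FIRST by fixpoint:
pass 1:
  A via A→b: +{b}
  A via A→c c: +{c}
  B via B→c c: +{c}
  S via S→a A: +{a}
  S via S→b: +{b}
  S: {a,b}  A: {b,c}  B: {c}
pass 2: — fixpoint
  S: {a,b}  A: {b,c}  B: {c}

FOLLOW sets:
initialize: $ ∈ FOLLOW(S)
iter 1:
  S→S B a: FOLLOW(S) ⊇ FIRST(B) = {c}; new: +{c}
  S→S B a: FOLLOW(B) ⊇ FIRST(a) = {a}; new: +{a}
  S→a A: FOLLOW(A) ⊇ FOLLOW(S) ⊇ {$,c}; new: +{$,c}
  S: {$,c}  A: {$,c}  B: {a}
iter 2: — fixpoint
  S: {$,c}  A: {$,c}  B: {a}

FOLLOW(B) = ["a"]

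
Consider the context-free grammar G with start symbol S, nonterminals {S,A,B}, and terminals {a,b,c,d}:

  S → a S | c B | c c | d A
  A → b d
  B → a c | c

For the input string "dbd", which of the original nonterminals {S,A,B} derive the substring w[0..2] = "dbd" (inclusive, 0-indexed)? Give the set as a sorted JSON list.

Convert to CNF:
  S -> T1 A | T2 S | T3 B | T3 T3
  A -> T0 T1
  B -> T2 T3 | c
  T0 -> b
  T1 -> d
  T2 -> a
  T3 -> c

CYK table (by increasing span) — only the sub-triangle for w[0..2]:
  cell(0,0) d: {T1}  orig:{}
  cell(1,1) b: {T0}  orig:{}
  cell(2,2) d: {T1}  orig:{}
  cell(0,1) db: ∅
  cell(1,2) bd: {A}
  cell(0,2) dbd: {S}

Original NTs in T[0,2] deriving "dbd": ["S"]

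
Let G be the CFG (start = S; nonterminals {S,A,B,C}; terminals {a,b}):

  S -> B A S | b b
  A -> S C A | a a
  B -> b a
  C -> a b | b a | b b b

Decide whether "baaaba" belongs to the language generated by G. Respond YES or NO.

CNF form of G:
  S -> B X4 | T1 T1
  A -> S X2 | T0 T0
  B -> T1 T0
  C -> T0 T1 | T1 T0 | T1 X3
  T0 -> a
  T1 -> b
  X2 -> C A
  X3 -> T1 T1
  X4 -> A S

CYK table (by increasing span):
  cell(0,0) b: {T1}  orig:{}
  cell(1,1) a: {T0}  orig:{}
  cell(2,2) a: {T0}  orig:{}
  cell(3,3) a: {T0}  orig:{}
  cell(4,4) b: {T1}  orig:{}
  cell(5,5) a: {T0}  orig:{}
  cell(0,1) ba: {B,C}
  cell(1,2) aa: {A}
  cell(2,3) aa: {A}
  cell(3,4) ab: {C}
  cell(4,5) ba: {B,C}
  cell(0,2) baa: ∅
  cell(1,3) aaa: ∅
  cell(2,4) aab: ∅
  cell(3,5) aba: ∅
  cell(0,3) baaa: {X2}  orig:{}
  cell(1,4) aaab: ∅
  cell(2,5) aaba: ∅
  cell(0,4) baaab: ∅
  cell(1,5) aaaba: ∅
  cell(0,5) baaaba: ∅

S ∉ T[0,5] ⇒ NO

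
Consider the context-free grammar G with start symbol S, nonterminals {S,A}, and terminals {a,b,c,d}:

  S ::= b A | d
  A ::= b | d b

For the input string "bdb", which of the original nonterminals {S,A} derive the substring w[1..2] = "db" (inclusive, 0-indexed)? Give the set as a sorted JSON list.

CNF form of G:
  S -> T1 A | d
  A -> T0 T1 | b
  T0 -> d
  T1 -> b

CYK fill — only the sub-triangle for w[1..2]:
  cell(1,1) d: {S,T0}  orig:{S}
  cell(2,2) b: {A,T1}  orig:{A}
  cell(1,2) db: {A}

Original NTs in T[1,2] deriving "db": ["A"]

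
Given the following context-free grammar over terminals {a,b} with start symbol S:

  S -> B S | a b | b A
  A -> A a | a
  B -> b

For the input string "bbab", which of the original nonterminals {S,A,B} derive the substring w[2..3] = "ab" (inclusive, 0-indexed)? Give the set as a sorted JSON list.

CNF form of G:
  S -> B S | T0 T1 | T1 A
  A -> A T0 | a
  B -> b
  T0 -> a
  T1 -> b

CYK table (by increasing span) (cells [i..j] with 2 ≤ i ≤ j ≤ 3 only):
  [2..2]={A,T0}  "a"  orig:{A}
  [3..3]={B,T1}  "b"  orig:{B}
  [2..3]={S}  "ab"

Original NTs in T[2,3] deriving "ab": ["S"]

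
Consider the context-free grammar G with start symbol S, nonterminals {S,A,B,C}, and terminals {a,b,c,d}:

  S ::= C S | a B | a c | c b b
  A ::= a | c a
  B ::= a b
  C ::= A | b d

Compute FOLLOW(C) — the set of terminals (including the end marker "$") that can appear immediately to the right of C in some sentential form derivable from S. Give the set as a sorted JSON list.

Compute FIRST by fixpoint:
round 1:
  A via A→a: +{a}
  A via A→c a: +{c}
  B via B→a b: +{a}
  C via C→A: +{a,c}
  C via C→b d: +{b}
  S via S→C S: +{a,b,c}
  FIRST[S]={a,b,c}  FIRST[A]={a,c}  FIRST[B]={a}  FIRST[C]={a,b,c}
round 2: — fixpoint
  FIRST[S]={a,b,c}  FIRST[A]={a,c}  FIRST[B]={a}  FIRST[C]={a,b,c}

FOLLOW iteration:
initialize: $ ∈ FOLLOW(S)
round 1:
  S→C S: FOLLOW(C) ⊇ FIRST(S) = {a,b,c}; new: +{a,b,c}
  S→a B: FOLLOW(B) ⊇ FOLLOW(S) ⊇ {$}; new: +{$}
  FOLLOW[S]={$}  FOLLOW[A]={}  FOLLOW[B]={$}  FOLLOW[C]={a,b,c}
round 2:
  C→A: FOLLOW(A) ⊇ FOLLOW(C) ⊇ {a,b,c}; new: +{a,b,c}
  FOLLOW[S]={$}  FOLLOW[A]={a,b,c}  FOLLOW[B]={$}  FOLLOW[C]={a,b,c}
round 3: (stable)
  FOLLOW[S]={$}  FOLLOW[A]={a,b,c}  FOLLOW[B]={$}  FOLLOW[C]={a,b,c}

FOLLOW(C) = ["a", "b", "c"]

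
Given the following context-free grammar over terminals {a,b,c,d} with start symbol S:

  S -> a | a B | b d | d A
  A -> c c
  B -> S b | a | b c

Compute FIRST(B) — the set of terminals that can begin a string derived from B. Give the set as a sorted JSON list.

FIRST iteration:
round 1:
  A via A→c c: +{c}
  B via B→a: +{a}
  B via B→b c: +{b}
  S via S→a: +{a}
  S via S→b d: +{b}
  S via S→d A: +{d}
  S: {a,b,d}  A: {c}  B: {a,b}
round 2:
  B via B→S b: +{d}
  S: {a,b,d}  A: {c}  B: {a,b,d}
round 3: (stable)
  S: {a,b,d}  A: {c}  B: {a,b,d}

FIRST(B) = ["a", "b", "d"]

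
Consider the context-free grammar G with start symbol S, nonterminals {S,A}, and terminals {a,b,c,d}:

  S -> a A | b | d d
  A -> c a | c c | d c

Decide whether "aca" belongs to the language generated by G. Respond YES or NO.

CNF form of G:
  S -> T1 A | T2 T2 | b
  A -> T0 T0 | T0 T1 | T2 T0
  T0 -> c
  T1 -> a
  T2 -> d

Fill CYK table bottom-up:
  [0..0]={T1}  "a"  orig:{}
  [1..1]={T0}  "c"  orig:{}
  [2..2]={T1}  "a"  orig:{}
  [0..1]=∅  "ac"
  [1..2]={A}  "ca"
  [0..2]={S}  "aca"

S ∈ T[0,2] ⇒ YES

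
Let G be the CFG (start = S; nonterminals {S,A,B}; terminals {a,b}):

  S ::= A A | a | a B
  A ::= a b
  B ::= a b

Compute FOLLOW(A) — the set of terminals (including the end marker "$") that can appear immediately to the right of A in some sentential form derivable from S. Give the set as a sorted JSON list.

Compute FIRST by fixpoint:
iter 1:
  A via A→a b: +{a}
  B via B→a b: +{a}
  S via S→A A: +{a}
  FIRST(S)={a}  FIRST(A)={a}  FIRST(B)={a}
iter 2: (no change)
  FIRST(S)={a}  FIRST(A)={a}  FIRST(B)={a}

FOLLOW iteration:
FOLLOW(S) := {$}
[1]
  S→A A: FOLLOW(A) ⊇ FIRST(A) = {a}; new: +{a}
  S→A A: FOLLOW(A) ⊇ FOLLOW(S) ⊇ {$}; new: +{$}
  S→a B: FOLLOW(B) ⊇ FOLLOW(S) ⊇ {$}; new: +{$}
  FOLLOW(S)={$}  FOLLOW(A)={$,a}  FOLLOW(B)={$}
[2] done
  FOLLOW(S)={$}  FOLLOW(A)={$,a}  FOLLOW(B)={$}

FOLLOW(A) = ["$", "a"]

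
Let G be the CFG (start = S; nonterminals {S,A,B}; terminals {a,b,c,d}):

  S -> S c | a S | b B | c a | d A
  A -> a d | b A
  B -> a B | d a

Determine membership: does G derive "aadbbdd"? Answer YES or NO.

Convert to CNF:
  S -> S T3 | T0 S | T1 A | T2 B | T3 T0
  A -> T0 T1 | T2 A
  B -> T0 B | T1 T0
  T0 -> a
  T1 -> d
  T2 -> b
  T3 -> c

CYK table (by increasing span):
  [0..0]={T0}  "a"  orig:{}
  [1..1]={T0}  "a"  orig:{}
  [2..2]={T1}  "d"  orig:{}
  [3..3]={T2}  "b"  orig:{}
  [4..4]={T2}  "b"  orig:{}
  [5..5]={T1}  "d"  orig:{}
  [6..6]={T1}  "d"  orig:{}
  [0..1]=∅  "aa"
  [1..2]={A}  "ad"
  [2..3]=∅  "db"
  [3..4]=∅  "bb"
  [4..5]=∅  "bd"
  [5..6]=∅  "dd"
  [0..2]=∅  "aad"
  [1..3]=∅  "adb"
  [2..4]=∅  "dbb"
  [3..5]=∅  "bbd"
  [4..6]=∅  "bdd"
  [0..3]=∅  "aadb"
  [1..4]=∅  "adbb"
  [2..5]=∅  "dbbd"
  [3..6]=∅  "bbdd"
  [0..4]=∅  "aadbb"
  [1..5]=∅  "adbbd"
  [2..6]=∅  "dbbdd"
  [0..5]=∅  "aadbbd"
  [1..6]=∅  "adbbdd"
  [0..6]=∅  "aadbbdd"

S ∉ T[0,6] ⇒ NO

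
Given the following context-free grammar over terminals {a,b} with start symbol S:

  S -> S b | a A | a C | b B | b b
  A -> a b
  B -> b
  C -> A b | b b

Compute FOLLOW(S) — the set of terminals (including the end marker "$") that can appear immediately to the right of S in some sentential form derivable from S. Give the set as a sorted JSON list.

FIRST iteration:
iter 1:
  A via A→a b: +{a}
  B via B→b: +{b}
  C via C→A b: +{a}
  C via C→b b: +{b}
  S via S→a A: +{a}
  S via S→b B: +{b}
  FIRST(S)={a,b}  FIRST(A)={a}  FIRST(B)={b}  FIRST(C)={a,b}
iter 2: done
  FIRST(S)={a,b}  FIRST(A)={a}  FIRST(B)={b}  FIRST(C)={a,b}

FOLLOW sets:
seed FOLLOW(S) with $
[1]
  C→A b: FOLLOW(A) ⊇ FIRST(b) = {b}; new: +{b}
  S→S b: FOLLOW(S) ⊇ FIRST(b) = {b}; new: +{b}
  S→a A: FOLLOW(A) ⊇ FOLLOW(S) ⊇ {$,b}; new: +{$}
  S→a C: FOLLOW(C) ⊇ FOLLOW(S) ⊇ {$,b}; new: +{$,b}
  S→b B: FOLLOW(B) ⊇ FOLLOW(S) ⊇ {$,b}; new: +{$,b}
  FOLLOW[S]={$,b}  FOLLOW[A]={$,b}  FOLLOW[B]={$,b}  FOLLOW[C]={$,b}
[2] (no change)
  FOLLOW[S]={$,b}  FOLLOW[A]={$,b}  FOLLOW[B]={$,b}  FOLLOW[C]={$,b}

FOLLOW(S) = ["$", "b"]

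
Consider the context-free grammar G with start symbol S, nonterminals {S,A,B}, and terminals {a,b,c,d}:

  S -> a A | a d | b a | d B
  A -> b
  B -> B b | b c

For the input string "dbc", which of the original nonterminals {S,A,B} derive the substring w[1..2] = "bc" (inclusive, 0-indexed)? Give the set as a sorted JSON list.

Convert to CNF:
  S -> T0 T2 | T2 A | T2 T3 | T3 B
  A -> b
  B -> B T0 | T0 T1
  T0 -> b
  T1 -> c
  T2 -> a
  T3 -> d

CYK fill, restricted to cells inside w[1..2]:
  cell(1,1) b: {A,T0}  orig:{A}
  cell(2,2) c: {T1}  orig:{}
  cell(1,2) bc: {B}

Original NTs in T[1,2] deriving "bc": ["B"]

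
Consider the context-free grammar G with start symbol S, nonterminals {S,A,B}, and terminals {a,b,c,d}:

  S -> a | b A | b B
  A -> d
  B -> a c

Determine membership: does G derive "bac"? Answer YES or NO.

CNF form of G:
  S -> T2 A | T2 B | a
  A -> d
  B -> T0 T1
  T0 -> a
  T1 -> c
  T2 -> b

Fill CYK table bottom-up:
  [0..0]={T2}  "b"  orig:{}
  [1..1]={S,T0}  "a"  orig:{S}
  [2..2]={T1}  "c"  orig:{}
  [0..1]=∅  "ba"
  [1..2]={B}  "ac"
  [0..2]={S}  "bac"

S ∈ T[0,2] ⇒ YES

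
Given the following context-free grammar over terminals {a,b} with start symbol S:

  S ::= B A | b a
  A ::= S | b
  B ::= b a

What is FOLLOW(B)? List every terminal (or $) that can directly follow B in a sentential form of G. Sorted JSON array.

FIRST sets, iterate to fixpoint:
round 1:
  A via A→b: +{b}
  B via B→b a: +{b}
  S via S→B A: +{b}
  FIRST[S]={b}  FIRST[A]={b}  FIRST[B]={b}
round 2: (stable)
  FIRST[S]={b}  FIRST[A]={b}  FIRST[B]={b}

FOLLOW sets:
FOLLOW(S) := {$}
[1]
  S→B A: FOLLOW(B) ⊇ FIRST(A) = {b}; new: +{b}
  S→B A: FOLLOW(A) ⊇ FOLLOW(S) ⊇ {$}; new: +{$}
  FOLLOW(S)={$}  FOLLOW(A)={$}  FOLLOW(B)={b}
[2] done
  FOLLOW(S)={$}  FOLLOW(A)={$}  FOLLOW(B)={b}

FOLLOW(B) = ["b"]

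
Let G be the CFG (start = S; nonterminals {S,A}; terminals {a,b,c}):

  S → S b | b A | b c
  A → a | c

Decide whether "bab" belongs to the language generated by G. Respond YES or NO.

Convert to CNF:
  S -> S T0 | T0 A | T0 T1
  A -> a | c
  T0 -> b
  T1 -> c

Fill CYK table bottom-up:
  T[0,0] 'b' = {T0}  orig:{}
  T[1,1] 'a' = {A}
  T[2,2] 'b' = {T0}  orig:{}
  T[0,1] 'ba' = {S}
  T[1,2] 'ab' = ∅
  T[0,2] 'bab' = {S}

S ∈ T[0,2] ⇒ YES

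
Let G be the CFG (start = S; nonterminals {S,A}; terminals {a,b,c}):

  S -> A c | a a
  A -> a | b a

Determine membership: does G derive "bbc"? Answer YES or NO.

CNF form of G:
  S -> A T2 | T1 T1
  A -> T0 T1 | a
  T0 -> b
  T1 -> a
  T2 -> c

CYK fill:
  T[0,0] 'b' = {T0}  orig:{}
  T[1,1] 'b' = {T0}  orig:{}
  T[2,2] 'c' = {T2}  orig:{}
  T[0,1] 'bb' = ∅
  T[1,2] 'bc' = ∅
  T[0,2] 'bbc' = ∅

S ∉ T[0,2] ⇒ NO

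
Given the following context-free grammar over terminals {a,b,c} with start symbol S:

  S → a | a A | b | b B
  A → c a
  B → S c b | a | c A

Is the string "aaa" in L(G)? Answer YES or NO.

CNF form of G:
  S -> T1 A | T2 B | a | b
  A -> T0 T1
  B -> S X3 | T0 A | a
  T0 -> c
  T1 -> a
  T2 -> b
  X3 -> T0 T2

CYK table (by increasing span):
  cell(0,0) a: {B,S,T1}  orig:{B,S}
  cell(1,1) a: {B,S,T1}  orig:{B,S}
  cell(2,2) a: {B,S,T1}  orig:{B,S}
  cell(0,1) aa: ∅
  cell(1,2) aa: ∅
  cell(0,2) aaa: ∅

S ∉ T[0,2] ⇒ NO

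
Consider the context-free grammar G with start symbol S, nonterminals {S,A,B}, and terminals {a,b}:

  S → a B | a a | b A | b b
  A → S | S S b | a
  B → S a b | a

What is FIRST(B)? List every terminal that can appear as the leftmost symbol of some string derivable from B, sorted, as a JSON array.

FIRST iteration:
round 1:
  A via A→a: +{a}
  B via B→a: +{a}
  S via S→a B: +{a}
  S via S→b A: +{b}
  FIRST(S)={a,b}  FIRST(A)={a}  FIRST(B)={a}
round 2:
  A via A→S: +{b}
  B via B→S a b: +{b}
  FIRST(S)={a,b}  FIRST(A)={a,b}  FIRST(B)={a,b}
round 3: (stable)
  FIRST(S)={a,b}  FIRST(A)={a,b}  FIRST(B)={a,b}

FIRST(B) = ["a", "b"]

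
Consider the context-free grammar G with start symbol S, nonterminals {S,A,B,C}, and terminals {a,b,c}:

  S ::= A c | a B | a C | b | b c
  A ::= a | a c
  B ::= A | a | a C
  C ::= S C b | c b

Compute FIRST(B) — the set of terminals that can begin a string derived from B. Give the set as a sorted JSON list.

Compute FIRST by fixpoint:
pass 1:
  A via A→a: +{a}
  B via B→A: +{a}
  C via C→c b: +{c}
  S via S→A c: +{a}
  S via S→b: +{b}
  S: {a,b}  A: {a}  B: {a}  C: {c}
pass 2:
  C via C→S C b: +{a,b}
  S: {a,b}  A: {a}  B: {a}  C: {a,b,c}
pass 3: (stable)
  S: {a,b}  A: {a}  B: {a}  C: {a,b,c}

FIRST(B) = ["a"]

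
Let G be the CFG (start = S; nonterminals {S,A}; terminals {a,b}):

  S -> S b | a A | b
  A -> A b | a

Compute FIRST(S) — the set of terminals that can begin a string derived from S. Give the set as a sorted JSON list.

Compute FIRST by fixpoint:
pass 1:
  A via A→a: +{a}
  S via S→a A: +{a}
  S via S→b: +{b}
  S: {a,b}  A: {a}
pass 2: (no change)
  S: {a,b}  A: {a}

FIRST(S) = ["a", "b"]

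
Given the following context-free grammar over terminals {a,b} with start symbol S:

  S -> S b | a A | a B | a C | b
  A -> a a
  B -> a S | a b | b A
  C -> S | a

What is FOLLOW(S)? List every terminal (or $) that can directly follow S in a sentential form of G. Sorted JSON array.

FIRST iteration:
iter 1:
  A via A→a a: +{a}
  B via B→a S: +{a}
  B via B→b A: +{b}
  C via C→a: +{a}
  S via S→a A: +{a}
  S via S→b: +{b}
  S: {a,b}  A: {a}  B: {a,b}  C: {a}
iter 2:
  C via C→S: +{b}
  S: {a,b}  A: {a}  B: {a,b}  C: {a,b}
iter 3: (stable)
  S: {a,b}  A: {a}  B: {a,b}  C: {a,b}

Compute FOLLOW by fixpoint:
FOLLOW(S) := {$}
round 1:
  S→S b: FOLLOW(S) ⊇ FIRST(b) = {b}; new: +{b}
  S→a A: FOLLOW(A) ⊇ FOLLOW(S) ⊇ {$,b}; new: +{$,b}
  S→a B: FOLLOW(B) ⊇ FOLLOW(S) ⊇ {$,b}; new: +{$,b}
  S→a C: FOLLOW(C) ⊇ FOLLOW(S) ⊇ {$,b}; new: +{$,b}
  S: {$,b}  A: {$,b}  B: {$,b}  C: {$,b}
round 2: — fixpoint
  S: {$,b}  A: {$,b}  B: {$,b}  C: {$,b}

FOLLOW(S) = ["$", "b"]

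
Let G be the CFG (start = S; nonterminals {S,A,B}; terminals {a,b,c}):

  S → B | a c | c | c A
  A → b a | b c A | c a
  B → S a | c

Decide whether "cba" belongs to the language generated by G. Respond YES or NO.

CNF form of G:
  S -> S T1 | T1 T2 | T2 A | c
  A -> T0 T1 | T0 X3 | T2 T1
  B -> S T1 | c
  T0 -> b
  T1 -> a
  T2 -> c
  X3 -> T2 A

CYK fill:
  T[0,0] 'c' = {B,S,T2}  orig:{B,S}
  T[1,1] 'b' = {T0}  orig:{}
  T[2,2] 'a' = {T1}  orig:{}
  T[0,1] 'cb' = ∅
  T[1,2] 'ba' = {A}
  T[0,2] 'cba' = {S,X3}  orig:{S}

S ∈ T[0,2] ⇒ YES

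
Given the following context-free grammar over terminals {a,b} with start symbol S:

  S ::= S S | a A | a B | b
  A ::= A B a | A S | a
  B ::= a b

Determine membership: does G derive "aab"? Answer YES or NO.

CNF form of G:
  S -> S S | T0 A | T0 B | b
  A -> A S | A X2 | a
  B -> T0 T1
  T0 -> a
  T1 -> b
  X2 -> B T0

CYK fill:
  T[0,0] 'a' = {A,T0}  orig:{A}
  T[1,1] 'a' = {A,T0}  orig:{A}
  T[2,2] 'b' = {S,T1}  orig:{S}
  T[0,1] 'aa' = {S}
  T[1,2] 'ab' = {A,B}
  T[0,2] 'aab' = {S}

S ∈ T[0,2] ⇒ YES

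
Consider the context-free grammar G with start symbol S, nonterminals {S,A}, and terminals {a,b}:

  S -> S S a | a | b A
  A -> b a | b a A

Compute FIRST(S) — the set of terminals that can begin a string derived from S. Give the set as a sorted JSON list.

Compute FIRST by fixpoint:
[1]
  A via A→b a: +{b}
  S via S→a: +{a}
  S via S→b A: +{b}
  FIRST[S]={a,b}  FIRST[A]={b}
[2] — fixpoint
  FIRST[S]={a,b}  FIRST[A]={b}

FIRST(S) = ["a", "b"]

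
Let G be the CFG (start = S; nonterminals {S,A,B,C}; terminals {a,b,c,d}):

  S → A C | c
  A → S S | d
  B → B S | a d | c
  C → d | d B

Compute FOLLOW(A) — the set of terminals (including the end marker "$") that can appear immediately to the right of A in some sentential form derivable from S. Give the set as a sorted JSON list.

FIRST iteration:
[1]
  A via A→d: +{d}
  B via B→a d: +{a}
  B via B→c: +{c}
  C via C→d: +{d}
  S via S→A C: +{d}
  S via S→c: +{c}
  FIRST(S)={c,d}  FIRST(A)={d}  FIRST(B)={a,c}  FIRST(C)={d}
[2]
  A via A→S S: +{c}
  FIRST(S)={c,d}  FIRST(A)={c,d}  FIRST(B)={a,c}  FIRST(C)={d}
[3] (stable)
  FIRST(S)={c,d}  FIRST(A)={c,d}  FIRST(B)={a,c}  FIRST(C)={d}

Compute FOLLOW by fixpoint:
seed FOLLOW(S) with $
pass 1:
  A→S S: FOLLOW(S) ⊇ FIRST(S) = {c,d}; new: +{c,d}
  B→B S: FOLLOW(B) ⊇ FIRST(S) = {c,d}; new: +{c,d}
  S→A C: FOLLOW(A) ⊇ FIRST(C) = {d}; new: +{d}
  S→A C: FOLLOW(C) ⊇ FOLLOW(S) ⊇ {$,c,d}; new: +{$,c,d}
  FOLLOW[S]={$,c,d}  FOLLOW[A]={d}  FOLLOW[B]={c,d}  FOLLOW[C]={$,c,d}
pass 2:
  C→d B: FOLLOW(B) ⊇ FOLLOW(C) ⊇ {$,c,d}; new: +{$}
  FOLLOW[S]={$,c,d}  FOLLOW[A]={d}  FOLLOW[B]={$,c,d}  FOLLOW[C]={$,c,d}
pass 3: (no change)
  FOLLOW[S]={$,c,d}  FOLLOW[A]={d}  FOLLOW[B]={$,c,d}  FOLLOW[C]={$,c,d}

FOLLOW(A) = ["d"]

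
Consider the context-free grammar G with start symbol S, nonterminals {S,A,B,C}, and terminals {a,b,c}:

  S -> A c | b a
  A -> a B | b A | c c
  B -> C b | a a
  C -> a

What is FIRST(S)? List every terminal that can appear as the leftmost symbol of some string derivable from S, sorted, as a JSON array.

FIRST sets, iterate to fixpoint:
pass 1:
  A via A→a B: +{a}
  A via A→b A: +{b}
  A via A→c c: +{c}
  B via B→a a: +{a}
  C via C→a: +{a}
  S via S→A c: +{a,b,c}
  S: {a,b,c}  A: {a,b,c}  B: {a}  C: {a}
pass 2: (stable)
  S: {a,b,c}  A: {a,b,c}  B: {a}  C: {a}

FIRST(S) = ["a", "b", "c"]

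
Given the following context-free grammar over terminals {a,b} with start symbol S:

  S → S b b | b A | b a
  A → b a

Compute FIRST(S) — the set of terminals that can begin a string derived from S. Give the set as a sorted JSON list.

FIRST sets, iterate to fixpoint:
iter 1:
  A via A→b a: +{b}
  S via S→b A: +{b}
  FIRST(S)={b}  FIRST(A)={b}
iter 2: (stable)
  FIRST(S)={b}  FIRST(A)={b}

FIRST(S) = ["b"]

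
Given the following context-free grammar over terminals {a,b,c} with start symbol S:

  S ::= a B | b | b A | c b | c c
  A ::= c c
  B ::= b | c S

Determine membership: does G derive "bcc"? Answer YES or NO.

Convert to CNF:
  S -> T0 T0 | T0 T2 | T1 B | T2 A | b
  A -> T0 T0
  B -> T0 S | b
  T0 -> c
  T1 -> a
  T2 -> b

CYK table (by increasing span):
  [0..0]={B,S,T2}  "b"  orig:{B,S}
  [1..1]={T0}  "c"  orig:{}
  [2..2]={T0}  "c"  orig:{}
  [0..1]=∅  "bc"
  [1..2]={A,S}  "cc"
  [0..2]={S}  "bcc"

S ∈ T[0,2] ⇒ YES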